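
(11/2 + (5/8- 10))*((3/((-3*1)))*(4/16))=31/32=0.97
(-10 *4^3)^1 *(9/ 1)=-5760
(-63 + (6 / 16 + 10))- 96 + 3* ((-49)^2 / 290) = -143593 / 1160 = -123.79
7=7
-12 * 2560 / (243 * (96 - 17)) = -10240 / 6399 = -1.60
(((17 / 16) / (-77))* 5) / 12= -85 / 14784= -0.01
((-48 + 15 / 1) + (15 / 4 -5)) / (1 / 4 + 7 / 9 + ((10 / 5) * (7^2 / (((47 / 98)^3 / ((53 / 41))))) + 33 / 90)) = -0.03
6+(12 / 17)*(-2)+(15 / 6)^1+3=10.09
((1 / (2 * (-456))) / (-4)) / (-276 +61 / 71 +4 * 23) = -71 / 47434944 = -0.00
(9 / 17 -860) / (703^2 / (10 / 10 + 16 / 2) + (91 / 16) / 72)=-0.02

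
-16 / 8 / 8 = -0.25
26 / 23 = 1.13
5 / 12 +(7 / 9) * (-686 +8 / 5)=-95741 / 180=-531.89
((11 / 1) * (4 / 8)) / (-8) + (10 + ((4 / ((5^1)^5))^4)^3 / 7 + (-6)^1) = 3.31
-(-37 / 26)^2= -1369 / 676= -2.03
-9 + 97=88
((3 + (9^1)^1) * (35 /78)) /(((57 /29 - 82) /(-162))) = 328860 /30173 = 10.90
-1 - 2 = -3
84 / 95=0.88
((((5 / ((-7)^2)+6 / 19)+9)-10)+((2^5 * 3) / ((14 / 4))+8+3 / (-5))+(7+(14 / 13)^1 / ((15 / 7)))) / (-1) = -7579316 / 181545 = -41.75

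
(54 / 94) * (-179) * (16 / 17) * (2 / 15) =-51552 / 3995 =-12.90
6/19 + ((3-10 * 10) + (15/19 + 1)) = -1803/19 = -94.89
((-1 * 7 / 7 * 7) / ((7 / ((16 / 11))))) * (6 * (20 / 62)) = -960 / 341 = -2.82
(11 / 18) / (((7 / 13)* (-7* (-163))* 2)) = 143 / 287532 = 0.00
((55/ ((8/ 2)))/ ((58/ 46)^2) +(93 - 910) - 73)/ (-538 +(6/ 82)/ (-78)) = 1580273045/ 964642138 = 1.64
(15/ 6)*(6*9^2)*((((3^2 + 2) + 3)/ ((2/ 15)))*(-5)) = -637875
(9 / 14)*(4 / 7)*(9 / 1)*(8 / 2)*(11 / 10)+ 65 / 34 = 137101 / 8330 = 16.46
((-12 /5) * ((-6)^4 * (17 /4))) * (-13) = 859248 /5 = 171849.60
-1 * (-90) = 90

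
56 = 56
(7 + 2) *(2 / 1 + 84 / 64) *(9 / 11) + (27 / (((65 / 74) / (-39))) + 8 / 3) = -3093397 / 2640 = -1171.74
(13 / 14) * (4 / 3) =26 / 21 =1.24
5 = 5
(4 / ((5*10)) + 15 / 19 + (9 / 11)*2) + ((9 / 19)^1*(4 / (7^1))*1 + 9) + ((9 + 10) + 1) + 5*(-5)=247851 / 36575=6.78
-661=-661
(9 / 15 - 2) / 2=-7 / 10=-0.70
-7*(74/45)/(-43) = 518/1935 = 0.27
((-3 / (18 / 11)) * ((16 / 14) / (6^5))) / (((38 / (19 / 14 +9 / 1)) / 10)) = -7975 / 10859184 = -0.00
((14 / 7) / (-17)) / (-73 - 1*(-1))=1 / 612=0.00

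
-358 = -358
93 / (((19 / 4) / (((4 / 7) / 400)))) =93 / 3325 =0.03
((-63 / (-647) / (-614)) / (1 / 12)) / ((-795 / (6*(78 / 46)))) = 29484 / 1210643755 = 0.00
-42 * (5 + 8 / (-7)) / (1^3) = -162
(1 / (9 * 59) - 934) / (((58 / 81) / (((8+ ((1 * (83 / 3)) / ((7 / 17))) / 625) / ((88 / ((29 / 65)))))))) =-158324564049 / 2952950000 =-53.62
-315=-315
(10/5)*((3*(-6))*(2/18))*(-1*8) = 32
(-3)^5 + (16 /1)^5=1048333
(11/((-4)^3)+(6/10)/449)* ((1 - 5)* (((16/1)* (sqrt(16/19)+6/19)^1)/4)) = 73509/85310+24503* sqrt(19)/42655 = 3.37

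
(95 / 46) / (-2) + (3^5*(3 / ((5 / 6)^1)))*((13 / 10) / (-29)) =-2684527 / 66700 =-40.25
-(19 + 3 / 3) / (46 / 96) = -960 / 23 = -41.74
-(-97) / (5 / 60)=1164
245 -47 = 198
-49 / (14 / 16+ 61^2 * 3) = -392 / 89311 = -0.00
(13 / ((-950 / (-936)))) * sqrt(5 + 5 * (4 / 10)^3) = 29.54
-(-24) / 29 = 24 / 29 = 0.83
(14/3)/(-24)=-7/36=-0.19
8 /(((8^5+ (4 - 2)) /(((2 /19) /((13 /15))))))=24 /809419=0.00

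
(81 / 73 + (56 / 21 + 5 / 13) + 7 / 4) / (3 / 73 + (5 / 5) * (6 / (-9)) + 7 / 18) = -201939 / 8086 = -24.97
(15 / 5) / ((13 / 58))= 174 / 13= 13.38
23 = 23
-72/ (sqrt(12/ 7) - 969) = 48 * sqrt(21)/ 2190905 + 162792/ 2190905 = 0.07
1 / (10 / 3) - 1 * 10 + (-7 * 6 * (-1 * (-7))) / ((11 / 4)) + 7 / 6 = -19048 / 165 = -115.44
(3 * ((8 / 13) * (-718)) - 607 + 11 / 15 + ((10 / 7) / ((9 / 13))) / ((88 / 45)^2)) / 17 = -113.60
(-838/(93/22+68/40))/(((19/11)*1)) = -253495/3097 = -81.85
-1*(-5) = 5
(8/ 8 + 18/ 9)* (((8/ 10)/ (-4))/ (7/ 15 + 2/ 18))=-27/ 26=-1.04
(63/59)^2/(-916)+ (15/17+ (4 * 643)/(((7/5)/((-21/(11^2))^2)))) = 44615999662107/793631978612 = 56.22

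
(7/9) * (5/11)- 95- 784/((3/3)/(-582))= 45163142/99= 456193.35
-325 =-325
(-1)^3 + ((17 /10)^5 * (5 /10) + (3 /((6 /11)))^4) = 921.16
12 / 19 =0.63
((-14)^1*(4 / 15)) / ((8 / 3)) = -7 / 5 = -1.40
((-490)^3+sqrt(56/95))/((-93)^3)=117649000/804357 - 2 *sqrt(1330)/76413915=146.26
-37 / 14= -2.64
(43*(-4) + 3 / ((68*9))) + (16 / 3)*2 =-32911 / 204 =-161.33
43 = 43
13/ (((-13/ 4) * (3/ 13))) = -52/ 3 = -17.33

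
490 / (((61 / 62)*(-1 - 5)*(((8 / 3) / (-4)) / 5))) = 37975 / 61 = 622.54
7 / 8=0.88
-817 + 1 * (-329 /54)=-44447 /54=-823.09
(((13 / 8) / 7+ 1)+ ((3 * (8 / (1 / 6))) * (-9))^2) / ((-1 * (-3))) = 559872.41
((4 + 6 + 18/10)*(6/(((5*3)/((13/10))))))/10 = 767/1250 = 0.61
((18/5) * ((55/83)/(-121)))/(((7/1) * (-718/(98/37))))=126/12127379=0.00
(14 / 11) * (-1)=-14 / 11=-1.27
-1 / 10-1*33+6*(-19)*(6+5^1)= -12871 / 10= -1287.10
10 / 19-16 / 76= 6 / 19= 0.32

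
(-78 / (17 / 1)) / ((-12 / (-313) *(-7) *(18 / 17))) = 4069 / 252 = 16.15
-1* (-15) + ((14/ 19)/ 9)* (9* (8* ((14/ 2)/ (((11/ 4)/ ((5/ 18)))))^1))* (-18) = -12545/ 209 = -60.02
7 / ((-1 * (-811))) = 7 / 811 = 0.01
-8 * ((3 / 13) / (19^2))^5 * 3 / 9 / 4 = -162 / 2276421984057706693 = -0.00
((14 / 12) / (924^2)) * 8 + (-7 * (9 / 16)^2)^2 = 7352148325 / 1498742784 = 4.91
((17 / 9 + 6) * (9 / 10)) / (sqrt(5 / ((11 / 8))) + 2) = 1.82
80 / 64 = 1.25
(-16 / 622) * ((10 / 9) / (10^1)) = -8 / 2799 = -0.00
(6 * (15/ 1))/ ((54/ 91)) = 455/ 3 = 151.67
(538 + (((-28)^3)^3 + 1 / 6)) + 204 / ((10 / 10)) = -63470735715995 / 6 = -10578455952665.83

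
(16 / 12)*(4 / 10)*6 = 16 / 5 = 3.20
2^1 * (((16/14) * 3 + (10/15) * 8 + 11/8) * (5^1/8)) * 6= 8515/112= 76.03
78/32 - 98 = -1529/16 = -95.56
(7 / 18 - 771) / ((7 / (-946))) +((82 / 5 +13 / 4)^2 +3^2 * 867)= 2830759087 / 25200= 112331.71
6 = 6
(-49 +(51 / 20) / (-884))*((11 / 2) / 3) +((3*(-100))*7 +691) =-9352753 / 6240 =-1498.84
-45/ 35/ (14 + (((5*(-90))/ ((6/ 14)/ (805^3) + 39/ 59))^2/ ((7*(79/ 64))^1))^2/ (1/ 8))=-220093808924397847836855490890049352823736329/ 3939695904031981059380751673178656333788870730747351138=-0.00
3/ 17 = 0.18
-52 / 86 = -26 / 43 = -0.60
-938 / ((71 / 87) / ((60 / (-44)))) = 1224090 / 781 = 1567.34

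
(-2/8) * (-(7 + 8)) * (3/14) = 45/56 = 0.80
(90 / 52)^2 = 2025 / 676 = 3.00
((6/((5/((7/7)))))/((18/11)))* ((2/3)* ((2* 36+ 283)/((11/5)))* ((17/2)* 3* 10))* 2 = 120700/3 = 40233.33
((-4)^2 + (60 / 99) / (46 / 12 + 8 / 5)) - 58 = -75106 / 1793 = -41.89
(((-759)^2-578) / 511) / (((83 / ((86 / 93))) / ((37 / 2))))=915625273 / 3944409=232.13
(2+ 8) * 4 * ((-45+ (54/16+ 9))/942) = -1.39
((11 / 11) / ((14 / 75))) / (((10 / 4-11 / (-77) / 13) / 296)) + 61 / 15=4356877 / 6855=635.58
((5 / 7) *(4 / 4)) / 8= 0.09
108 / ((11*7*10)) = 54 / 385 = 0.14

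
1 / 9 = 0.11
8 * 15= 120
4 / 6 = 2 / 3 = 0.67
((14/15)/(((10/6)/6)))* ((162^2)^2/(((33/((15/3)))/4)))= 77139724032/55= 1402540436.95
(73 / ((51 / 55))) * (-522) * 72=-50299920 / 17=-2958818.82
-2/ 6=-1/ 3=-0.33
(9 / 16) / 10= 9 / 160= 0.06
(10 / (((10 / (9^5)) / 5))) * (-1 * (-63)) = 18600435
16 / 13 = 1.23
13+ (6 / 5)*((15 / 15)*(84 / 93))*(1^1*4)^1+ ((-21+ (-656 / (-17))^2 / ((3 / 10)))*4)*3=2657571403 / 44795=59327.41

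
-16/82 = -8/41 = -0.20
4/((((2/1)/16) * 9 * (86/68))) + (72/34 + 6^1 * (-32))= -1230740/6579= -187.07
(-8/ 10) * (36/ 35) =-144/ 175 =-0.82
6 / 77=0.08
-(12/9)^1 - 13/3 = -17/3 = -5.67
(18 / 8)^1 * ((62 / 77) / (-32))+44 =216553 / 4928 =43.94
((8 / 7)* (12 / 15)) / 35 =32 / 1225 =0.03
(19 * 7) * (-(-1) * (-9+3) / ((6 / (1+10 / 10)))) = -266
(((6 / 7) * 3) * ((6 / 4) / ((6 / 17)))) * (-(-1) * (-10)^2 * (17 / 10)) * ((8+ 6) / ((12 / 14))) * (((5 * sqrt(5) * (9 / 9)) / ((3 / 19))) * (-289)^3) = -23194393491325 * sqrt(5) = -51864240543481.38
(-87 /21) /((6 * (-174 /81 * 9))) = 1 /28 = 0.04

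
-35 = -35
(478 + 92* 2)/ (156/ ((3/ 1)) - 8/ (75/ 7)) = 24825/ 1922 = 12.92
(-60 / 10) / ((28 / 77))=-16.50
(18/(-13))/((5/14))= -252/65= -3.88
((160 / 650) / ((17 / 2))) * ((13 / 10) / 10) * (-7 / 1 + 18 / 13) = -584 / 27625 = -0.02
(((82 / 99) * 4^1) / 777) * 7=0.03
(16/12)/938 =2/1407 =0.00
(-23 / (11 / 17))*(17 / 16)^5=-555164087 / 11534336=-48.13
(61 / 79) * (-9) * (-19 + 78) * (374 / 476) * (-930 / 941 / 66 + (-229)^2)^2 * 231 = -14316007381817827892904 / 69952999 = -204651803160259.47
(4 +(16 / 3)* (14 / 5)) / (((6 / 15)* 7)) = 142 / 21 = 6.76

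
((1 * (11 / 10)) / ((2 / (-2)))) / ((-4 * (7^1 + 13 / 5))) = 11 / 384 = 0.03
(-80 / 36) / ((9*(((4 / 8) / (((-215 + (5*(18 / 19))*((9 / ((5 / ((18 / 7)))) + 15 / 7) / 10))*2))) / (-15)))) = -11267360 / 3591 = -3137.67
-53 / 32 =-1.66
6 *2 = 12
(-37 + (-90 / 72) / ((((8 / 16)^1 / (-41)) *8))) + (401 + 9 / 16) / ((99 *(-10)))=-77911 / 3168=-24.59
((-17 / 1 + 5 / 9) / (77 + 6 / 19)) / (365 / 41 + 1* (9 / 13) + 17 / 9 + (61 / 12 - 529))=12464 / 30029185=0.00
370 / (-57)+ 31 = 1397 / 57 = 24.51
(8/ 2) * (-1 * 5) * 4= -80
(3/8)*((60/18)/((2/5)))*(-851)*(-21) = 446775/8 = 55846.88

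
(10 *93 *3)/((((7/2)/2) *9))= 1240/7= 177.14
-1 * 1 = -1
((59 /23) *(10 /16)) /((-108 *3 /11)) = -3245 /59616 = -0.05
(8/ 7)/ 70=4/ 245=0.02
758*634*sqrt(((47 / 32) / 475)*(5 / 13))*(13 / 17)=120143*sqrt(116090) / 3230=12673.41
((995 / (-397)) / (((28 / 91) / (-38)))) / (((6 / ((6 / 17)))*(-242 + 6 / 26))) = -3194945 / 42424214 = -0.08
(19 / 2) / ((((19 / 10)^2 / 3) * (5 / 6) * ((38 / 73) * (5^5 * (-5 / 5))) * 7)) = -1314 / 1579375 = -0.00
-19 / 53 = -0.36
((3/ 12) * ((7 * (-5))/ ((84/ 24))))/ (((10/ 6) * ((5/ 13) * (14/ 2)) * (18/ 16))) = -52/ 105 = -0.50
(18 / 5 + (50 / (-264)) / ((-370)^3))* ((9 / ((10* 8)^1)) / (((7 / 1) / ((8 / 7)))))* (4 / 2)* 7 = 0.93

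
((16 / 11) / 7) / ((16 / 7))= 1 / 11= 0.09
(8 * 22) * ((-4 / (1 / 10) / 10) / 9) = -704 / 9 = -78.22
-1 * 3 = -3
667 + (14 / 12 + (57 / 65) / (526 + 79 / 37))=5092104139 / 7620990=668.17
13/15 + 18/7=361/105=3.44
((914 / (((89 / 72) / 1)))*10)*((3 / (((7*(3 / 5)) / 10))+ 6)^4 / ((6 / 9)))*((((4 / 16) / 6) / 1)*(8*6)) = 661864502.78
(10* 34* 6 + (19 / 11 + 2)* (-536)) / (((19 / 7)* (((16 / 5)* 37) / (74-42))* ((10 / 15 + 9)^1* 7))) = 480 / 7733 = 0.06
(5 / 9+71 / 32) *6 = 799 / 48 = 16.65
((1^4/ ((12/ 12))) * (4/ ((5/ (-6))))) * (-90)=432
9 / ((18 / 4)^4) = 16 / 729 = 0.02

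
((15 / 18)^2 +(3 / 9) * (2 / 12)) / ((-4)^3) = -3 / 256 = -0.01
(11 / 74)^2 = 121 / 5476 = 0.02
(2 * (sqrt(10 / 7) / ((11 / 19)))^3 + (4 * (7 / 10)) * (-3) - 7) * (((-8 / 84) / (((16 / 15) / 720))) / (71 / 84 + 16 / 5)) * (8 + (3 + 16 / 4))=6237000 / 1699 - 55557900000 * sqrt(70) / 110807081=-523.97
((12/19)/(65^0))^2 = 144/361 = 0.40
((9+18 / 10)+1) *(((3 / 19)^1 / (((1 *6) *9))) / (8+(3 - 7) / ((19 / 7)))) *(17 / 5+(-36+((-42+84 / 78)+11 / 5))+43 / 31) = -8314339 / 22487400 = -0.37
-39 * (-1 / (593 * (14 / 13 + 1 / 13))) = 169 / 2965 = 0.06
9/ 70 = 0.13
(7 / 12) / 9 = 7 / 108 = 0.06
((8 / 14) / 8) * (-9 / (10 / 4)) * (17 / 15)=-51 / 175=-0.29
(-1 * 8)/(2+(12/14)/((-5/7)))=-10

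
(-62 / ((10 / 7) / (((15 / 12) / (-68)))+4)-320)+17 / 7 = -572015 / 1806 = -316.73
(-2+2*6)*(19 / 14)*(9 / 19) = 45 / 7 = 6.43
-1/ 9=-0.11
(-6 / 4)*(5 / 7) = -15 / 14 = -1.07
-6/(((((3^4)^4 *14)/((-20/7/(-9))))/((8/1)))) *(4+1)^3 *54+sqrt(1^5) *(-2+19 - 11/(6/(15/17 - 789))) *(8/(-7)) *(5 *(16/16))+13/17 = -33279530693387/3984213177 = -8352.85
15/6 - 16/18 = 29/18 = 1.61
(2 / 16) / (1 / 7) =7 / 8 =0.88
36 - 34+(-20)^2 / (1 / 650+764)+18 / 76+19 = 410637007 / 18870838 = 21.76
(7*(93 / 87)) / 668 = 217 / 19372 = 0.01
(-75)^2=5625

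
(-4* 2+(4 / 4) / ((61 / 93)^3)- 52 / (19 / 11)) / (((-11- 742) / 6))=298102922 / 1082472389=0.28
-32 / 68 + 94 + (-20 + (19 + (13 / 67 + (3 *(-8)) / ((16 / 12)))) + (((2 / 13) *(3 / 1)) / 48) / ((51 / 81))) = 8853249 / 118456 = 74.74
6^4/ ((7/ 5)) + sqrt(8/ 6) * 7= 14 * sqrt(3)/ 3 + 6480/ 7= 933.80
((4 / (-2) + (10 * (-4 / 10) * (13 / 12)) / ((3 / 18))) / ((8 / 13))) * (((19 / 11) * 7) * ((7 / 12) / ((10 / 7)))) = -593047 / 2640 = -224.64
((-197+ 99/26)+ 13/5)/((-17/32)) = 396432/1105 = 358.76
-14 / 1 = -14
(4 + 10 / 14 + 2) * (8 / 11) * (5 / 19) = 1880 / 1463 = 1.29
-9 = -9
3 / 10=0.30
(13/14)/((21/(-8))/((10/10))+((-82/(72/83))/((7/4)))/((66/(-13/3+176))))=-46332/7141157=-0.01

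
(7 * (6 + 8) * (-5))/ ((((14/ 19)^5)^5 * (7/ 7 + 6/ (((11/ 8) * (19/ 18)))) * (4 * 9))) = -97264937994227613565757042743121455/ 17736872289676642414974430347264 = -5483.77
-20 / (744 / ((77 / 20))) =-77 / 744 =-0.10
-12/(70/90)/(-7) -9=-333/49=-6.80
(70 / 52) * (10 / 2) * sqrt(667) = 175 * sqrt(667) / 26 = 173.83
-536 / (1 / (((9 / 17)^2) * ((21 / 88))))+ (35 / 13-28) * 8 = -9848699 / 41327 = -238.31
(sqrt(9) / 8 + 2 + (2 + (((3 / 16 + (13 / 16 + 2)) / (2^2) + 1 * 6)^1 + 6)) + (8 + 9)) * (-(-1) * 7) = 1911 / 8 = 238.88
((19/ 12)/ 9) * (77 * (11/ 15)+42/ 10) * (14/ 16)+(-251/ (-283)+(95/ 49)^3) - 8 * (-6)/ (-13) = 7752824986729/ 560948549616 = 13.82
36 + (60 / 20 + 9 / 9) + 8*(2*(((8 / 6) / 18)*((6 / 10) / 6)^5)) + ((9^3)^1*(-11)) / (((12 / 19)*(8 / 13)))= -55598990593 / 2700000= -20592.22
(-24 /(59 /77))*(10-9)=-1848 /59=-31.32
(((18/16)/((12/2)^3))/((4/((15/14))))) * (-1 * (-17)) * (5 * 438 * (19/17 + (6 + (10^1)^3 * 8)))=745262475/1792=415883.08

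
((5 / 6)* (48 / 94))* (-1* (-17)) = 340 / 47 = 7.23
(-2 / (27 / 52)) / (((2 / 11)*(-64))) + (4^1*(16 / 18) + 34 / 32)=1069 / 216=4.95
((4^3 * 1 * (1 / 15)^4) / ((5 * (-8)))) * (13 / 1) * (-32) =3328 / 253125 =0.01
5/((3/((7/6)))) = 35/18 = 1.94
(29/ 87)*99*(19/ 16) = 627/ 16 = 39.19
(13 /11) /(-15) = -13 /165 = -0.08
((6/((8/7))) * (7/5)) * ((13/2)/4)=1911/160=11.94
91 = 91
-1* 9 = -9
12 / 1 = 12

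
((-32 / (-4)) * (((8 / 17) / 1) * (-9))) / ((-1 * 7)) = 576 / 119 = 4.84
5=5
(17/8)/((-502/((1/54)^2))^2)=17/17142432993792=0.00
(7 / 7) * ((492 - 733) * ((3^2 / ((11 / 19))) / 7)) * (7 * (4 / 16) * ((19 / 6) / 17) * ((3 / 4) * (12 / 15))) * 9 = -7047081 / 7480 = -942.12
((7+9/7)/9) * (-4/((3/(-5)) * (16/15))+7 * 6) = 5597/126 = 44.42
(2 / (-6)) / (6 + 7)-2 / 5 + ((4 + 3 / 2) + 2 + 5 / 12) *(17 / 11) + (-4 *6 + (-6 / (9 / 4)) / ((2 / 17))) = -299077 / 8580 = -34.86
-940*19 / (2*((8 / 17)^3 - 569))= 8774618 / 558997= 15.70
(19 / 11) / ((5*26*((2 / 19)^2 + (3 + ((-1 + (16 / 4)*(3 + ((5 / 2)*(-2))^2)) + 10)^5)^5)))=6859 / 6060068001713139150128276706711226901673777953836890865240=0.00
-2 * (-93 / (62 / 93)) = 279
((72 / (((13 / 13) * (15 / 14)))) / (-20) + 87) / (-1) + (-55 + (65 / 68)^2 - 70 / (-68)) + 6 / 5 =-15663439 / 115600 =-135.50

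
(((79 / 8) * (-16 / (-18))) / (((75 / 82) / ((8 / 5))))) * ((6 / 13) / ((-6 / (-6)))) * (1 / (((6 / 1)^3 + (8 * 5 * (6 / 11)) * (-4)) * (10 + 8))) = 71258 / 23297625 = 0.00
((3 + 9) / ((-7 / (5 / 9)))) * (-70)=200 / 3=66.67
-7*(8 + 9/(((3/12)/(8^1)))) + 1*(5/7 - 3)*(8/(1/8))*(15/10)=-16040/7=-2291.43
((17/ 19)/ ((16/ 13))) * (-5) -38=-12657/ 304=-41.63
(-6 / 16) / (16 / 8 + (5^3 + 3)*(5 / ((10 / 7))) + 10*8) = -0.00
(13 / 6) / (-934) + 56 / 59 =313057 / 330636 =0.95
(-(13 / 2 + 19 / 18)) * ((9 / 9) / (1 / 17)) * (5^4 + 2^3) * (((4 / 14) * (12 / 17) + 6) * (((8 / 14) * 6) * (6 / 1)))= -508263552 / 49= -10372725.55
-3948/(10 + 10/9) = -8883/25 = -355.32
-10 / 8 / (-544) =5 / 2176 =0.00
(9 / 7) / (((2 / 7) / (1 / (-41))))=-9 / 82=-0.11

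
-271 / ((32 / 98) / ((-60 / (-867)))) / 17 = -3.38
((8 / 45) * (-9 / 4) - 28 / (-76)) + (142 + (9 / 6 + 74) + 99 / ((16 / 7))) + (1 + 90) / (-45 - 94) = 54959473 / 211280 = 260.13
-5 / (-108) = 5 / 108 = 0.05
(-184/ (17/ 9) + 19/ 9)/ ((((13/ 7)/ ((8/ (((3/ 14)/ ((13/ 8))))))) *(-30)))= 714469/ 6885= 103.77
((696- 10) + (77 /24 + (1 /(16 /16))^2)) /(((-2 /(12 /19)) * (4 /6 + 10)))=-49695 /2432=-20.43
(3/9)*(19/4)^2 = 361/48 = 7.52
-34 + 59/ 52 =-1709/ 52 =-32.87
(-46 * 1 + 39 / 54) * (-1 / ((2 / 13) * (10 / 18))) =2119 / 4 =529.75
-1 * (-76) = 76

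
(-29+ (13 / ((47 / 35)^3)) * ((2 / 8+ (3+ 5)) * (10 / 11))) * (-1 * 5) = -11694455 / 207646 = -56.32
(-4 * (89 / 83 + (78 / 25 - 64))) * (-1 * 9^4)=-1569593.56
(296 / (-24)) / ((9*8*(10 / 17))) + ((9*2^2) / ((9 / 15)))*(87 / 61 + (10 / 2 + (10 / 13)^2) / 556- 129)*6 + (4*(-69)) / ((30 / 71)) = -46576.43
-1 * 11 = -11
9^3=729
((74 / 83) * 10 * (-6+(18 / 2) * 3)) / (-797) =-0.23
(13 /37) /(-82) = -0.00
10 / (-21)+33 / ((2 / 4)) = 1376 / 21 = 65.52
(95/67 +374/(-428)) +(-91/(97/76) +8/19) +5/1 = -1726442351/26424934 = -65.33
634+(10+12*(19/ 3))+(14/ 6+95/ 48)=11589/ 16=724.31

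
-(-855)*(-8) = -6840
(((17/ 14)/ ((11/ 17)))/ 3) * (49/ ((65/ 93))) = 62713/ 1430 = 43.86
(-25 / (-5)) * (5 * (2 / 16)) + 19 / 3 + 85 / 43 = 11801 / 1032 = 11.44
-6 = -6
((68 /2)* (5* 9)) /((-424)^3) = -765 /38112512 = -0.00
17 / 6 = 2.83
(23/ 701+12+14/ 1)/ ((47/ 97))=1770153/ 32947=53.73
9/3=3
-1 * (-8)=8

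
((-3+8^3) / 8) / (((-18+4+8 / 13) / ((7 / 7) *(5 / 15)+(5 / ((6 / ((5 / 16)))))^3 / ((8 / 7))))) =-16335196007 / 9852420096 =-1.66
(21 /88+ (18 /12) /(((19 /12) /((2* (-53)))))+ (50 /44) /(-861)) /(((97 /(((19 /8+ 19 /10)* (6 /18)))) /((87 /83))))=-30234849 /19598656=-1.54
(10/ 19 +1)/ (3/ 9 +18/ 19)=87/ 73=1.19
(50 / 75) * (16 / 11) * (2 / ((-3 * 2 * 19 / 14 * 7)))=-64 / 1881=-0.03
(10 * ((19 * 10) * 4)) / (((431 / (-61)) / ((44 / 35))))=-4079680 / 3017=-1352.23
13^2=169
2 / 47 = 0.04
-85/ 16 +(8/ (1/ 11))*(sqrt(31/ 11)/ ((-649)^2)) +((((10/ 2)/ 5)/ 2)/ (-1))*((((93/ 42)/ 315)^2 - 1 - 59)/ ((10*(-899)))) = -929412543457/ 174838419000 +8*sqrt(341)/ 421201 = -5.32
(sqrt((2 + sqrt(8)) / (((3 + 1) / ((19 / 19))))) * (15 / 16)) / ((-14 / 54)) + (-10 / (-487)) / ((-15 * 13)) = -3.97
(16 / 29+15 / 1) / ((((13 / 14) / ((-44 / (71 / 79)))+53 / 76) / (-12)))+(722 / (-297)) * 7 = -526043202650 / 1800866331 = -292.11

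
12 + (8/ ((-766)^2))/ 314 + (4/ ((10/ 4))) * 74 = 130.40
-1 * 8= -8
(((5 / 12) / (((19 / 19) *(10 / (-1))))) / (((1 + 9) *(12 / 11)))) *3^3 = -33 / 320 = -0.10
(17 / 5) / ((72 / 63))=119 / 40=2.98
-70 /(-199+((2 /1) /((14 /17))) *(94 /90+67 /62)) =195300 /540811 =0.36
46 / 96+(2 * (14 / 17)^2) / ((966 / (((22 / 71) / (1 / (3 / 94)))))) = 510178681 / 1064689872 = 0.48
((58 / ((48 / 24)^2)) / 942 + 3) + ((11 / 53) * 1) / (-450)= 22578521 / 7488900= 3.01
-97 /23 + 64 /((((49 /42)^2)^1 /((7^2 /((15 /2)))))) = 302.98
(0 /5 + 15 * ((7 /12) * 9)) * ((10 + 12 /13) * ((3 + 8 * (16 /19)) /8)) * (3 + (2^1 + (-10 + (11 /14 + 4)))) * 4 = -1773225 /1976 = -897.38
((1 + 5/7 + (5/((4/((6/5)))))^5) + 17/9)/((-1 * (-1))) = 22573/2016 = 11.20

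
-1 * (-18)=18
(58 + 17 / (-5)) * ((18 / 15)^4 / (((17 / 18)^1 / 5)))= 6368544 / 10625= 599.39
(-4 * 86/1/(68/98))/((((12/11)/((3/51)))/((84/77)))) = -8428/289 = -29.16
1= 1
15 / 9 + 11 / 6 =7 / 2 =3.50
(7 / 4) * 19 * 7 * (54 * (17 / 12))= 142443 / 8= 17805.38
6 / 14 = 3 / 7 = 0.43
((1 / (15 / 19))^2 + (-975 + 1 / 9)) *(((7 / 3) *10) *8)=-24526768 / 135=-181679.76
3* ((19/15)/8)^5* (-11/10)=-27237089/82944000000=-0.00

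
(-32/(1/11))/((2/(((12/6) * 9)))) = -3168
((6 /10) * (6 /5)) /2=9 /25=0.36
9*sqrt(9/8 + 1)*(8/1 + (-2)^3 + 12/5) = 31.49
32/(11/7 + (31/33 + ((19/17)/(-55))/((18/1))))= 3769920/295667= 12.75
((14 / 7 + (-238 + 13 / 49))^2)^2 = 17802391002211201 / 5764801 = 3088118913.77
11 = 11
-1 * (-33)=33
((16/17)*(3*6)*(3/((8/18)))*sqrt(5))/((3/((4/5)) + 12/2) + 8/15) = 116640*sqrt(5)/10489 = 24.87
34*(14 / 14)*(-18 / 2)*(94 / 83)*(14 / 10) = -201348 / 415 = -485.18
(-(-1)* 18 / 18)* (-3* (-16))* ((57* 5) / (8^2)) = 855 / 4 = 213.75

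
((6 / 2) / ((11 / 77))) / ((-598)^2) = 21 / 357604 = 0.00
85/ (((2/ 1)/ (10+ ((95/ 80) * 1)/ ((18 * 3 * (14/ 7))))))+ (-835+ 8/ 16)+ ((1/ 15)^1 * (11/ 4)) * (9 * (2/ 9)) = -408.67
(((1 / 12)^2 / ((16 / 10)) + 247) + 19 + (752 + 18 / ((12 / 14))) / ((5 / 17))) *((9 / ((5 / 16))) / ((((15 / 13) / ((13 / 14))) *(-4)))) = -2817334273 / 168000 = -16769.85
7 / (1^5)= 7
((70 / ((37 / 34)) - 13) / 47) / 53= 1899 / 92167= 0.02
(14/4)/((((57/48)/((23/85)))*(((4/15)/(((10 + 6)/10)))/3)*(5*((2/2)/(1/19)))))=23184/153425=0.15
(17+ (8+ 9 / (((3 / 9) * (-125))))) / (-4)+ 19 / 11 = -12289 / 2750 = -4.47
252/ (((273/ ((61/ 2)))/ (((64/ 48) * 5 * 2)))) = 4880/ 13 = 375.38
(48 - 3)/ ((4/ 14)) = 315/ 2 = 157.50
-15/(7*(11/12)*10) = -18/77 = -0.23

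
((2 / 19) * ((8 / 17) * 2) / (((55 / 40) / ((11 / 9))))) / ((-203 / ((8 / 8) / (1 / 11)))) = -0.00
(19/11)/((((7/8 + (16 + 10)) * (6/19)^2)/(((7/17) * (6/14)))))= 13718/120615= 0.11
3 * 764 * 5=11460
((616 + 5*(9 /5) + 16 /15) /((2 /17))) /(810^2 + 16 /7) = 1117529 /137781480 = 0.01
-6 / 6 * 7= -7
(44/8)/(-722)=-11/1444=-0.01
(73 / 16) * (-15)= -1095 / 16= -68.44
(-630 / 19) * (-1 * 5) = 3150 / 19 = 165.79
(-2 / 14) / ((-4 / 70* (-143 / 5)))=-25 / 286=-0.09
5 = 5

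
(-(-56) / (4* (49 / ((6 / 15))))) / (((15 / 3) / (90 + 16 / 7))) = 2584 / 1225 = 2.11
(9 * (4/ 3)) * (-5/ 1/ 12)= -5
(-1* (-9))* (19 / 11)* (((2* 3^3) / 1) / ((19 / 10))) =4860 / 11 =441.82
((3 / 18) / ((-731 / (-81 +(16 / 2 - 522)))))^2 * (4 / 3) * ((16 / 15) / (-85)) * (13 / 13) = -784 / 2546073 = -0.00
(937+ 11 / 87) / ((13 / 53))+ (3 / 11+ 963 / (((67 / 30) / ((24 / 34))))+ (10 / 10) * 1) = 58470017416 / 14170299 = 4126.24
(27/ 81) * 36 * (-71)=-852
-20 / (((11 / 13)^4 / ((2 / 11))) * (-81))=1142440 / 13045131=0.09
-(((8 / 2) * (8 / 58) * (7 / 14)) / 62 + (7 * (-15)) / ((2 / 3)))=283177 / 1798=157.50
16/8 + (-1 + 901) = 902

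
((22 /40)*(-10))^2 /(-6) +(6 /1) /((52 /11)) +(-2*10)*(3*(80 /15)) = -101017 /312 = -323.77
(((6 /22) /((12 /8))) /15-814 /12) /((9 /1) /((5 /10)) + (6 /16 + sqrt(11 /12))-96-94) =358096 * sqrt(33) /933109815 + 122916452 /311036605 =0.40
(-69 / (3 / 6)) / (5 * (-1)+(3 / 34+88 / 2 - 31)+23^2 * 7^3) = -1564 / 2056491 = -0.00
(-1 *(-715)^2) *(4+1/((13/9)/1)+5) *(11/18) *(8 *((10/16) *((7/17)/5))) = -21196175/17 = -1246833.82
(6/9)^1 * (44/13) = 88/39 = 2.26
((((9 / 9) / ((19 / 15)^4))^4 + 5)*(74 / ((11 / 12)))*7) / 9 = 3001862786673592406550160 / 9518566647731498533473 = 315.37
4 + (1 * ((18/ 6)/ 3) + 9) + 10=24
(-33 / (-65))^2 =1089 / 4225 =0.26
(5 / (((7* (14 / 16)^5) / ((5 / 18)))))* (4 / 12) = 409600 / 3176523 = 0.13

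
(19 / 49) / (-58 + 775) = 19 / 35133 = 0.00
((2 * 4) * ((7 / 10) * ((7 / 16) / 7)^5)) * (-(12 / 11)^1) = -21 / 3604480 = -0.00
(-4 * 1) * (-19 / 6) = 38 / 3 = 12.67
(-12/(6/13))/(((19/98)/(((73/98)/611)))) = -146/893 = -0.16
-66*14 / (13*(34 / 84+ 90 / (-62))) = 1203048 / 17719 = 67.90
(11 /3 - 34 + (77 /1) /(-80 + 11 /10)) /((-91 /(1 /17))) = 3529 /174369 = 0.02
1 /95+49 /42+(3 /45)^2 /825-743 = -5232632587 /7053750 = -741.82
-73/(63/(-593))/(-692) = -43289/43596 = -0.99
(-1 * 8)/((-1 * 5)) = 8/5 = 1.60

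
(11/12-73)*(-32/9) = 6920/27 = 256.30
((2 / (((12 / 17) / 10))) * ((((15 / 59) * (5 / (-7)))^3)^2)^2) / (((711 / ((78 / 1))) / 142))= 1104519199132919311523437500 / 1945484213797355963564473613266399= 0.00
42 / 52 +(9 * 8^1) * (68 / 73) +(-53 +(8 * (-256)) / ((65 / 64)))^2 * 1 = 2641886069619 / 616850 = 4282866.29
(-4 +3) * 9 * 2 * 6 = -108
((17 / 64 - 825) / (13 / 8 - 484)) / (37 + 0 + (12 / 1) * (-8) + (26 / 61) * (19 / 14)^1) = -22538341 / 770132912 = -0.03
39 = 39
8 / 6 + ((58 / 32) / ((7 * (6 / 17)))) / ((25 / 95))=4.12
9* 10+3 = 93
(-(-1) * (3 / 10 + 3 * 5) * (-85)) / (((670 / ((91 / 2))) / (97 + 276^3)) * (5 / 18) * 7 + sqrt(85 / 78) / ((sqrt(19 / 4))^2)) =773762134262393835 / 21101072252586498244 - 7667602130078048662101 * sqrt(6630) / 105505361262932491220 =-5917.51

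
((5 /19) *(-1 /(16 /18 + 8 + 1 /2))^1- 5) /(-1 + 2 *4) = -16145 /22477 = -0.72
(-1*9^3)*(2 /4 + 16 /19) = -978.39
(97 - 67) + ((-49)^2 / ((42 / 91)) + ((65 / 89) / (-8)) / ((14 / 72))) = 9778042 / 1869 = 5231.70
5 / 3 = 1.67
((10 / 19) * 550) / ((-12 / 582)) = -266750 / 19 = -14039.47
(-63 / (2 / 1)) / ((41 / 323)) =-20349 / 82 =-248.16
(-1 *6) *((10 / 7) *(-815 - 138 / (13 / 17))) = 776460 / 91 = 8532.53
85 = 85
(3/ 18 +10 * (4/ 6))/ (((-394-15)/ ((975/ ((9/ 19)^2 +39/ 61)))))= -58685965/ 3111672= -18.86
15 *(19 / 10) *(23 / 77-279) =-611610 / 77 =-7942.99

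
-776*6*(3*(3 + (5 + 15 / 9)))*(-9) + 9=1215225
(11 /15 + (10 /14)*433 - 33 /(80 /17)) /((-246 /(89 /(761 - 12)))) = -45305539 /309546720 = -0.15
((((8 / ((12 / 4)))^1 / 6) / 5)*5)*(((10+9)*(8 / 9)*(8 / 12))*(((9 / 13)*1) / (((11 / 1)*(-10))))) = -608 / 19305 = -0.03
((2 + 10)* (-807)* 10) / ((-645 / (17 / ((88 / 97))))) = 1330743 / 473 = 2813.41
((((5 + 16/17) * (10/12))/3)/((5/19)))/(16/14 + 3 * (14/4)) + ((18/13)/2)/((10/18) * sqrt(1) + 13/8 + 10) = 169310105/284329539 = 0.60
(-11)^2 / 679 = 121 / 679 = 0.18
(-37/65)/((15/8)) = -296/975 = -0.30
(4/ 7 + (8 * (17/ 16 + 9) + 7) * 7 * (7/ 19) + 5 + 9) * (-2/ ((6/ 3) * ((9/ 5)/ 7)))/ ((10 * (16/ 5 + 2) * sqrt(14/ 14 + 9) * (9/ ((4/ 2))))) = -63901 * sqrt(10)/ 160056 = -1.26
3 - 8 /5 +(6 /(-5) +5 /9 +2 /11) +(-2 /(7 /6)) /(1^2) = -2692 /3465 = -0.78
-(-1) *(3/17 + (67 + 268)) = 5698/17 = 335.18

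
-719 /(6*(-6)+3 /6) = 1438 /71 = 20.25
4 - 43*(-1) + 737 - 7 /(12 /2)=4697 /6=782.83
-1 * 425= -425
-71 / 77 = -0.92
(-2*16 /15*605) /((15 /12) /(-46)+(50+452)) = -712448 /277089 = -2.57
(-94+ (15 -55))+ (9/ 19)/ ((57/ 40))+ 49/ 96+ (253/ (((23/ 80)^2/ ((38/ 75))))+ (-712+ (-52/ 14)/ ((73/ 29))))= 286832292673/ 407311968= 704.21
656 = 656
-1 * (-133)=133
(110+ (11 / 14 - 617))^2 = 50225569 / 196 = 256252.90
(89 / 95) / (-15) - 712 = -1014689 / 1425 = -712.06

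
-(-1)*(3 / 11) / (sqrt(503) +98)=294 / 100111 - 3*sqrt(503) / 100111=0.00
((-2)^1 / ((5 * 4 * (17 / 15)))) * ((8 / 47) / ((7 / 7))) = -12 / 799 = -0.02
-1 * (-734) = 734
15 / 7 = 2.14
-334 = -334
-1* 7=-7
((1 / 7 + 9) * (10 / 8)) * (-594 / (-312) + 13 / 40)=2318 / 91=25.47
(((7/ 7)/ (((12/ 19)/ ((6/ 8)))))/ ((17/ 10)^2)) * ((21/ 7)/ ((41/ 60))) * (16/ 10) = 34200/ 11849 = 2.89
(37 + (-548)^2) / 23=300341 / 23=13058.30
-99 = -99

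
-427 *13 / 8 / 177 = -5551 / 1416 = -3.92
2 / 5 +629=3147 / 5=629.40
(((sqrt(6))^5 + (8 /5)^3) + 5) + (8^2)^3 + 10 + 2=36* sqrt(6) + 32770637 /125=262253.28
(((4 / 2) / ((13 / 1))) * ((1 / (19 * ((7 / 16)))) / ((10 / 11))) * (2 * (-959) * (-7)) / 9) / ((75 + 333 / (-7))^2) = 516901 / 12804480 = 0.04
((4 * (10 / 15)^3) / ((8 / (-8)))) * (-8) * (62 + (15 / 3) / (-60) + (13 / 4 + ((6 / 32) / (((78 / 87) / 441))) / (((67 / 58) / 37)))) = 2019645776 / 70551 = 28626.75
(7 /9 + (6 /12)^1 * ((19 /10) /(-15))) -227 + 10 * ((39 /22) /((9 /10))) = -2045227 /9900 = -206.59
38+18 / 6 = 41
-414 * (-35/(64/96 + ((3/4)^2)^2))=2225664/151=14739.50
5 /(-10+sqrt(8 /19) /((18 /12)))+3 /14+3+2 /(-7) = 72511 /29869 - 15 * sqrt(38) /4267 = 2.41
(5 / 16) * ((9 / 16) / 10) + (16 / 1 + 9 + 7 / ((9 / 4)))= 129617 / 4608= 28.13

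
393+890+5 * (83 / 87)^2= 9745472 / 7569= 1287.55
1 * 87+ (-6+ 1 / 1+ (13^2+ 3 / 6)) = 503 / 2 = 251.50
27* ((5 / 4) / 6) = 45 / 8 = 5.62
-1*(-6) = 6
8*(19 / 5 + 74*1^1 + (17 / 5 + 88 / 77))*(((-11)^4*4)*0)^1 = 0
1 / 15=0.07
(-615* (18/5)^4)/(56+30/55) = -71016264/38875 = -1826.78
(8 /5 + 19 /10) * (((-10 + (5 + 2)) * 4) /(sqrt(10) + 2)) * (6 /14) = 6 - 3 * sqrt(10) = -3.49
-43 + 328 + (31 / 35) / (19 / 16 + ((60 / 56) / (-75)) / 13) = 2467993 / 8637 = 285.75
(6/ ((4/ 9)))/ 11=27/ 22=1.23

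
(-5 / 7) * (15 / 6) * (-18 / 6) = 75 / 14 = 5.36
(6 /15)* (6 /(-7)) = -0.34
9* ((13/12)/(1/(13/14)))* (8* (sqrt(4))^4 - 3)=63375/56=1131.70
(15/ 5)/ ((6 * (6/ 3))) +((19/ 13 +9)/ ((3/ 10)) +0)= 5479/ 156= 35.12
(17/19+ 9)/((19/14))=2632/361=7.29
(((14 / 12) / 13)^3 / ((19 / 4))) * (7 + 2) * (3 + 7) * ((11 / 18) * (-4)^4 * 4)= 9658880 / 1127061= 8.57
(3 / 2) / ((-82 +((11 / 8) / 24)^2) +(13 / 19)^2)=-19961856 / 1084974431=-0.02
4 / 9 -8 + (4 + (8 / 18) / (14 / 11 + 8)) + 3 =-233 / 459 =-0.51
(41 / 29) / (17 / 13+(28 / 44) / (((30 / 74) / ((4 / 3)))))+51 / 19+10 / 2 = 97665487 / 12057533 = 8.10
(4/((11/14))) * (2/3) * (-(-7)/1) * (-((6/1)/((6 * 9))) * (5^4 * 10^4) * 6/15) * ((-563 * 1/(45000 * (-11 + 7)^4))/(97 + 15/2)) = 3448375/1117314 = 3.09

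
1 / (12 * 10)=1 / 120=0.01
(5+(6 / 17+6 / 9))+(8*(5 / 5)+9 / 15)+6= 5258 / 255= 20.62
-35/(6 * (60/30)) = -35/12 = -2.92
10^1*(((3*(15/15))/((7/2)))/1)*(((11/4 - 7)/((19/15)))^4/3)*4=21141253125/14595952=1448.43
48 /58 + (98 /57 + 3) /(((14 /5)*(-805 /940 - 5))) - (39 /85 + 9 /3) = -2.92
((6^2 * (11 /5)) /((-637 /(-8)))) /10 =1584 /15925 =0.10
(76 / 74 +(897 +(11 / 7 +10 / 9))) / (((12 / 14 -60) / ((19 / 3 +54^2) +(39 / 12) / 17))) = -44508.26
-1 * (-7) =7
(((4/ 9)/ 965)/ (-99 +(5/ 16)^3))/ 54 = -8192/ 95059348605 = -0.00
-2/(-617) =2/617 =0.00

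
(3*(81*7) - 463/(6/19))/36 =1409/216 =6.52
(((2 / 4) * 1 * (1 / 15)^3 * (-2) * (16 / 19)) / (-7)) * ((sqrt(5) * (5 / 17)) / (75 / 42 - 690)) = -32 * sqrt(5) / 2100670875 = -0.00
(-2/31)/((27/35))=-70/837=-0.08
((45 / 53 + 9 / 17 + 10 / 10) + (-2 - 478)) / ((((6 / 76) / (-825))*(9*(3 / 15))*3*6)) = 11242554125 / 72981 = 154047.69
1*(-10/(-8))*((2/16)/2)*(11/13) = 55/832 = 0.07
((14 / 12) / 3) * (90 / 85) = 7 / 17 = 0.41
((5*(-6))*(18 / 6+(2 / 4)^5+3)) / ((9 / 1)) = -965 / 48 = -20.10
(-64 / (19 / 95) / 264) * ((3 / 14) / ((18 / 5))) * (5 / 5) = -50 / 693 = -0.07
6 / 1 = 6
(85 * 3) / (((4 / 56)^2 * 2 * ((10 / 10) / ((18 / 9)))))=49980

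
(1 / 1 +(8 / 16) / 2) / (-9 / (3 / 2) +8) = 5 / 8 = 0.62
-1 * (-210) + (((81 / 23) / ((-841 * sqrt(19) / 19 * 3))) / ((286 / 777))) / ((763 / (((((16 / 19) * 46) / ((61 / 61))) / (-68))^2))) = 210.00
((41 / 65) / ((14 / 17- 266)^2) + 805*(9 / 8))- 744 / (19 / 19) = 213495995459 / 1320934160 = 161.63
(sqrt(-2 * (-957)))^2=1914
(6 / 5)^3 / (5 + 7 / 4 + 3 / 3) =864 / 3875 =0.22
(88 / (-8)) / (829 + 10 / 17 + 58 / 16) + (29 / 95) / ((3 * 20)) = -5241007 / 645906900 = -0.01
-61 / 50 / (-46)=61 / 2300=0.03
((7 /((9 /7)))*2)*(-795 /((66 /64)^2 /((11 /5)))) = -5318656 /297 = -17907.93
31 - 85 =-54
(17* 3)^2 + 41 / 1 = 2642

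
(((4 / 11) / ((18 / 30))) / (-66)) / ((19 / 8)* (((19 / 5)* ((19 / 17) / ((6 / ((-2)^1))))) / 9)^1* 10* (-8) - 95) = 510 / 3616327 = 0.00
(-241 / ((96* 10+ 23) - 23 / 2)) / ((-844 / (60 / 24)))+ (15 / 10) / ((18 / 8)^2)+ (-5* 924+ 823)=-168106936277 / 44277084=-3796.70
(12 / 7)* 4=48 / 7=6.86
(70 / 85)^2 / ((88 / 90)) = 2205 / 3179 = 0.69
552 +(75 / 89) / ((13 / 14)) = 639714 / 1157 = 552.91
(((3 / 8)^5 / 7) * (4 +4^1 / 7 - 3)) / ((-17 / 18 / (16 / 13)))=-24057 / 11088896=-0.00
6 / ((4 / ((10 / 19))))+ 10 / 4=3.29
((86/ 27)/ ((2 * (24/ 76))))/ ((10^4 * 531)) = 817/ 860220000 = 0.00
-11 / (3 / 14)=-154 / 3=-51.33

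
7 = 7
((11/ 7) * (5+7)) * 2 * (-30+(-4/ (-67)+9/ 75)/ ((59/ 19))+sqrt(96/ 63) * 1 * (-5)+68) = 992922216/ 691775 -1760 * sqrt(42)/ 49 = 1202.55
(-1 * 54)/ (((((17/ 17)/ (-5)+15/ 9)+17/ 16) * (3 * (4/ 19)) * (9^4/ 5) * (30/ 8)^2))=-0.00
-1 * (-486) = 486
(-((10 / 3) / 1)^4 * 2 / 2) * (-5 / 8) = 6250 / 81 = 77.16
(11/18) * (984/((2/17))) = 15334/3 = 5111.33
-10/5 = -2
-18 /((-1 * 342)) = 0.05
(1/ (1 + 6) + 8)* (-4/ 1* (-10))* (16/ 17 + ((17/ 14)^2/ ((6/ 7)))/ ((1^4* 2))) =977455/ 1666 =586.71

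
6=6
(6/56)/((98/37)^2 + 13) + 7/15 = 5432201/11508420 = 0.47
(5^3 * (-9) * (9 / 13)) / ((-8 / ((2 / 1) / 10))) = 2025 / 104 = 19.47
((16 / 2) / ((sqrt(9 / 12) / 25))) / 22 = 200 * sqrt(3) / 33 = 10.50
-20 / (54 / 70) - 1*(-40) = 380 / 27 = 14.07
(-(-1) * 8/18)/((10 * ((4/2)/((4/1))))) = 4/45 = 0.09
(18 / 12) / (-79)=-3 / 158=-0.02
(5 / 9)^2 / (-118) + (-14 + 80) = 630803 / 9558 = 66.00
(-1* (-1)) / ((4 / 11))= 11 / 4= 2.75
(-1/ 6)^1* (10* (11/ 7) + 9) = -173/ 42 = -4.12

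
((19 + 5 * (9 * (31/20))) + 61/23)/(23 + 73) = 2803/2944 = 0.95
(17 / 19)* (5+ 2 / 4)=187 / 38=4.92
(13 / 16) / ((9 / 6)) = 13 / 24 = 0.54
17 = 17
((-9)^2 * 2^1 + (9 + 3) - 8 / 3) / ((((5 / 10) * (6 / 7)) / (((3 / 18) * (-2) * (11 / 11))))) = -3598 / 27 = -133.26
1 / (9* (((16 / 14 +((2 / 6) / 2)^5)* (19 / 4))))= 24192 / 1182085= 0.02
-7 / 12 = -0.58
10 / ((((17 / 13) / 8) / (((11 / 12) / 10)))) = 286 / 51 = 5.61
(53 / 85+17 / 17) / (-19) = -138 / 1615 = -0.09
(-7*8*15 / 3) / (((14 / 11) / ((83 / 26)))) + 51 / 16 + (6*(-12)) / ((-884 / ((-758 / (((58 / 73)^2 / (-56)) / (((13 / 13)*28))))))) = 453951043423 / 2973776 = 152651.39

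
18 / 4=9 / 2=4.50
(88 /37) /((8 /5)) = 55 /37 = 1.49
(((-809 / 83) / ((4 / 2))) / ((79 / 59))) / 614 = -47731 / 8051996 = -0.01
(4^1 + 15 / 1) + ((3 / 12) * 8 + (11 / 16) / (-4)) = 20.83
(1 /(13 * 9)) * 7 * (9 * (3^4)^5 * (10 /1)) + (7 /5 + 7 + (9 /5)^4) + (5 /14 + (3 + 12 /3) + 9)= 2135655449622727 /113750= 18774992963.72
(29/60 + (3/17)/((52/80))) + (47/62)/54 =1422223/1849770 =0.77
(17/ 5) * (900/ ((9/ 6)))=2040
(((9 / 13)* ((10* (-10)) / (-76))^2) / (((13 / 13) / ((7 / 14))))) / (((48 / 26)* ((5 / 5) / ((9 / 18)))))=1875 / 11552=0.16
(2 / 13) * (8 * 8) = 128 / 13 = 9.85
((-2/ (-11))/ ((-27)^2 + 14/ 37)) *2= 148/ 296857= 0.00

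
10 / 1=10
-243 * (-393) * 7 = 668493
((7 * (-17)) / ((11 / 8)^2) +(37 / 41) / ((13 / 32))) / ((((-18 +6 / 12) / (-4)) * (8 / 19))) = -74405216 / 2257255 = -32.96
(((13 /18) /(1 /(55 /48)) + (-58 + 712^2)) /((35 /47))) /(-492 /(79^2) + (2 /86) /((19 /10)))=-14993423388142403 /1466873280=-10221348.76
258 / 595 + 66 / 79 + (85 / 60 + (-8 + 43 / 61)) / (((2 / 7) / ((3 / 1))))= -1386727429 / 22938440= -60.45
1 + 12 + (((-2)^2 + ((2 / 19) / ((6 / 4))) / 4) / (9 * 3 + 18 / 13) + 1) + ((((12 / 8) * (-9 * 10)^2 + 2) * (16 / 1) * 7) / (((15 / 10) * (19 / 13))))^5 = 2274990116271546770059380068760143126855 / 24669374337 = 92219206097150025587184390000.00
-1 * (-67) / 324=67 / 324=0.21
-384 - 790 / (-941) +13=-348321 / 941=-370.16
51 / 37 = 1.38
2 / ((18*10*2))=1 / 180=0.01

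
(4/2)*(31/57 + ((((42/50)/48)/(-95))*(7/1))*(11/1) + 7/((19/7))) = 354383/57000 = 6.22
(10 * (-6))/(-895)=12/179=0.07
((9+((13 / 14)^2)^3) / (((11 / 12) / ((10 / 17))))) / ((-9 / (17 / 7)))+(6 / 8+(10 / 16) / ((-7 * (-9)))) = -296617129 / 326123028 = -0.91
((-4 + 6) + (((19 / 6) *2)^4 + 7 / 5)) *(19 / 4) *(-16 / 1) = -122534.89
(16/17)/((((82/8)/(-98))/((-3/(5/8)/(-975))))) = -50176/1132625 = -0.04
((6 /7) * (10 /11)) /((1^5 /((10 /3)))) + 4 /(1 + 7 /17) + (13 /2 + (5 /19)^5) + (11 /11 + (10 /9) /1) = 24097084994 /1715936607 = 14.04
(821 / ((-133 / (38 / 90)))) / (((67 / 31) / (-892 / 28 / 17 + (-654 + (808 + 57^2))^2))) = -13965076.61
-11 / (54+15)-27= -1874 / 69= -27.16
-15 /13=-1.15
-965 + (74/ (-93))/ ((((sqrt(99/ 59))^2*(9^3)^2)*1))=-965.00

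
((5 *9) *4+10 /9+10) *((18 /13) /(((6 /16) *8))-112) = -2494000 /117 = -21316.24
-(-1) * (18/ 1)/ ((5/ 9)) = 162/ 5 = 32.40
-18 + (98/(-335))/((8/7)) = -24463/1340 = -18.26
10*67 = 670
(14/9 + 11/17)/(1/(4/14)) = 674/1071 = 0.63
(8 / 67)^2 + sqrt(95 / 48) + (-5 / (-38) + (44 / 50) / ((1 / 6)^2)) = sqrt(285) / 12 + 135722869 / 4264550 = 33.23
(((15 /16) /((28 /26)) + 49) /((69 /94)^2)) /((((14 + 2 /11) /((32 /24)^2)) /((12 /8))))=271444129 /15597036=17.40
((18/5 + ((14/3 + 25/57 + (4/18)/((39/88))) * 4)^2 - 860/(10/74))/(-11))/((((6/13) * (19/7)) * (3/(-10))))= -9117953883094/6435271557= -1416.87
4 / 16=1 / 4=0.25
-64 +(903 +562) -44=1357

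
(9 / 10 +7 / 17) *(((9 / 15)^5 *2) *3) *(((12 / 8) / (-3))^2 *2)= 162567 / 531250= 0.31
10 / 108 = 5 / 54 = 0.09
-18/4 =-9/2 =-4.50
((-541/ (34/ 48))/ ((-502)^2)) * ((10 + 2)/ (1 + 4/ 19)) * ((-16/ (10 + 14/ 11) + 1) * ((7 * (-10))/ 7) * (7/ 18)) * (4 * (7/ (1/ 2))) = -2.74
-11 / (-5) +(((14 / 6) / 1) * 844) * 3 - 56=5854.20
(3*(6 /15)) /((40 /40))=6 /5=1.20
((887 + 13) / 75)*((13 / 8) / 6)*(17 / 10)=221 / 40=5.52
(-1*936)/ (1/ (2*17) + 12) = -31824/ 409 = -77.81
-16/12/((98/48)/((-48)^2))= -73728/49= -1504.65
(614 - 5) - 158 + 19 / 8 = 3627 / 8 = 453.38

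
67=67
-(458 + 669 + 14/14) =-1128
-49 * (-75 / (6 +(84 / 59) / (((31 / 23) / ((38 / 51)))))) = 541.47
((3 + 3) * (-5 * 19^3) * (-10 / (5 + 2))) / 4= 514425 / 7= 73489.29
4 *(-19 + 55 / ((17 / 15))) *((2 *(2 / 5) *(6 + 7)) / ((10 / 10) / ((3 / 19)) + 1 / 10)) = 626496 / 3281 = 190.95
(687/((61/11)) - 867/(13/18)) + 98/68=-28987793/26962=-1075.14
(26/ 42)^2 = 169/ 441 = 0.38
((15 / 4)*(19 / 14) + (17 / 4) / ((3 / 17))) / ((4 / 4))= 4901 / 168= 29.17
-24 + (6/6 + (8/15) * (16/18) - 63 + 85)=-0.53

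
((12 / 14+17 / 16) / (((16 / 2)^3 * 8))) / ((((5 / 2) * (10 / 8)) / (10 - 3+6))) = 0.00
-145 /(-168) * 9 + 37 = 2507 /56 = 44.77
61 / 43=1.42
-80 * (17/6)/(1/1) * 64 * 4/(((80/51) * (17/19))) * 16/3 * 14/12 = -2315264/9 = -257251.56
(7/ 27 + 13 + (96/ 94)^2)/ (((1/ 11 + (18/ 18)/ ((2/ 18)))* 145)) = 938333/ 86482350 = 0.01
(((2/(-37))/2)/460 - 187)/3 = -3182741/51060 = -62.33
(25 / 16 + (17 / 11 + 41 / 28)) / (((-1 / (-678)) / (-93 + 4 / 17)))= -287568.63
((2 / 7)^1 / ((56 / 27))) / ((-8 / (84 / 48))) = -27 / 896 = -0.03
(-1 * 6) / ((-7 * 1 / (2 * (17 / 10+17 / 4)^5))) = 10227229971 / 800000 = 12784.04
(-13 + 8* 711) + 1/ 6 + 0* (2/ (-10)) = 34051/ 6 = 5675.17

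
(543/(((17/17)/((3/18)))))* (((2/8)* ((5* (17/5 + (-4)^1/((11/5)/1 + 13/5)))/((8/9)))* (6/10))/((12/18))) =376299/1280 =293.98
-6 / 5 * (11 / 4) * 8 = -132 / 5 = -26.40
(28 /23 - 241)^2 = 30415225 /529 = 57495.70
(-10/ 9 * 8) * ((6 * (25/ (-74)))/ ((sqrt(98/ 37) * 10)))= 100 * sqrt(74)/ 777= 1.11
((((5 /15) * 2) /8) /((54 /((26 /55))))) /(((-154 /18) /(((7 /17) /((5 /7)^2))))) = -637 /9256500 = -0.00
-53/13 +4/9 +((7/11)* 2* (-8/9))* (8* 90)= -1052995/1287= -818.18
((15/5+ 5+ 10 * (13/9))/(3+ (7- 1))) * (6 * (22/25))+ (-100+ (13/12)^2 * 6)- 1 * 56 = -733271/5400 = -135.79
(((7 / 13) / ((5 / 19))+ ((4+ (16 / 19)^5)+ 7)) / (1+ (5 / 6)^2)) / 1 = 7.95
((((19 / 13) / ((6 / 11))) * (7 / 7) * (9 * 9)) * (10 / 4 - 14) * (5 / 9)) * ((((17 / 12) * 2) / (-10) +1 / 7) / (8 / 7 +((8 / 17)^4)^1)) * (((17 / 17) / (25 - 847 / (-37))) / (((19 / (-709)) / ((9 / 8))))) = -98115457284933 / 684902666240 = -143.25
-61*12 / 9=-244 / 3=-81.33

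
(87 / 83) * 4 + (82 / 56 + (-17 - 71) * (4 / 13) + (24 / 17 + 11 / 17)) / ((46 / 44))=-4708969 / 256802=-18.34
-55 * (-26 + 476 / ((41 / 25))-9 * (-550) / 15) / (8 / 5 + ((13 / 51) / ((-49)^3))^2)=-21928323616769789100 / 1073489969749943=-20427.13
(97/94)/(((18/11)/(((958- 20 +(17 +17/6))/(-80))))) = -6132049/812160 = -7.55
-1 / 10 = -0.10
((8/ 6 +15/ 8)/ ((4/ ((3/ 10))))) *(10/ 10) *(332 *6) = 19173/ 40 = 479.32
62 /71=0.87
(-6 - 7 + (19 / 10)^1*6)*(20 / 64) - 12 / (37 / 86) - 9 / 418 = -219721 / 7733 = -28.41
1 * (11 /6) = 11 /6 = 1.83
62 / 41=1.51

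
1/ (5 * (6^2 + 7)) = 1/ 215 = 0.00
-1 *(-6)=6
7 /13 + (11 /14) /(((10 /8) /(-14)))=-8.26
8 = 8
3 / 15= 1 / 5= 0.20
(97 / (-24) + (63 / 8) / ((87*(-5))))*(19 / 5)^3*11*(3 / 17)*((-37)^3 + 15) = 6747155691892 / 308125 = 21897462.69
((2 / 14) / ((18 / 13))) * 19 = 247 / 126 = 1.96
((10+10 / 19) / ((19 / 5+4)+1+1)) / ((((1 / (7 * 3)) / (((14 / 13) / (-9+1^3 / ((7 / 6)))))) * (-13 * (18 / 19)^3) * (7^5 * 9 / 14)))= 9500 / 380321487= 0.00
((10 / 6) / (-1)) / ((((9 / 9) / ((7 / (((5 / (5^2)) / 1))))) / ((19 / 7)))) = -475 / 3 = -158.33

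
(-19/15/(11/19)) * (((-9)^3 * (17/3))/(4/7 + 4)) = 3479679/1760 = 1977.09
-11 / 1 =-11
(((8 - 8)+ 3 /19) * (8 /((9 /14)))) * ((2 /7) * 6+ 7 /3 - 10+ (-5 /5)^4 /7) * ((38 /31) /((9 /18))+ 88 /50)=-2123776 /44175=-48.08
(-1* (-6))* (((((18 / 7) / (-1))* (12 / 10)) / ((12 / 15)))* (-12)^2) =-23328 / 7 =-3332.57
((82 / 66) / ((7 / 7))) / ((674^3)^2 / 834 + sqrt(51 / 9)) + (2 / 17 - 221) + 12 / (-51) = -90849758662975259632426753721955531673 / 410866160486985765084538581677262151 - 792161 * sqrt(51) / 24168597675705045004972857745721303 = -221.12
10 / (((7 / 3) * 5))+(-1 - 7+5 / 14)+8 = 17 / 14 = 1.21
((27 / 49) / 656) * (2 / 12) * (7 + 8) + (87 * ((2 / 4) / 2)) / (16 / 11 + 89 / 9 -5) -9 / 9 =24535013 / 10093216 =2.43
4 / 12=1 / 3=0.33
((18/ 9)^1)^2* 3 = 12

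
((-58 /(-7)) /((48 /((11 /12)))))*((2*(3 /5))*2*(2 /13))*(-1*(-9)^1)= 957 /1820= 0.53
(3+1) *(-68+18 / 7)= -1832 / 7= -261.71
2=2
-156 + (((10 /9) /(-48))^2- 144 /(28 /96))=-212191313 /326592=-649.71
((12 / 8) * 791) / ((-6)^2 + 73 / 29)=68817 / 2234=30.80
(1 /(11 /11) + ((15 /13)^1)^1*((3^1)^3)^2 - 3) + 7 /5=54636 /65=840.55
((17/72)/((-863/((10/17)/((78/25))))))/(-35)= 25/16963128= 0.00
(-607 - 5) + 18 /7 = -4266 /7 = -609.43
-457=-457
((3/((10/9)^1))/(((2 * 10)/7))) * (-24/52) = -567/1300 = -0.44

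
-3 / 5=-0.60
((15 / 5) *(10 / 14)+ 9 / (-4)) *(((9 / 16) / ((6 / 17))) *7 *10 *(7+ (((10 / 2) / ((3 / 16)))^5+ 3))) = -139264103275 / 864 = -161185304.72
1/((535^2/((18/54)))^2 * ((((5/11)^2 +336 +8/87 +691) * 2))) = 3509/5315788375595895000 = 0.00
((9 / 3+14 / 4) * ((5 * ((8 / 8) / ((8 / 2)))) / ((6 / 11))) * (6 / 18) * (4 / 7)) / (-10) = -143 / 504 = -0.28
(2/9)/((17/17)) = 2/9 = 0.22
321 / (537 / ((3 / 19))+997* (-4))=-321 / 587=-0.55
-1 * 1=-1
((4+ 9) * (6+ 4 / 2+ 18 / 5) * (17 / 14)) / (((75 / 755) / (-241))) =-233229919 / 525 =-444247.46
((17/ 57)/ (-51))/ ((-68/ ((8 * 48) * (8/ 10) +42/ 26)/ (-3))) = -6691/ 83980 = -0.08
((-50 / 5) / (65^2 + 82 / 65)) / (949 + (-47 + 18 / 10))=-3250 / 1241400933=-0.00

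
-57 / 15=-19 / 5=-3.80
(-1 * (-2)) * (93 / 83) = 186 / 83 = 2.24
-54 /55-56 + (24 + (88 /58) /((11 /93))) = -32146 /1595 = -20.15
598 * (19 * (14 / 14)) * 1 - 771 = 10591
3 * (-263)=-789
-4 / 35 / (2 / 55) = -22 / 7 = -3.14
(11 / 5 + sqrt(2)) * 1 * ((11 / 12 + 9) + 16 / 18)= 389 * sqrt(2) / 36 + 4279 / 180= 39.05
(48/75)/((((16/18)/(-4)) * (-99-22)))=72/3025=0.02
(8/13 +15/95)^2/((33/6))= 72962/671099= 0.11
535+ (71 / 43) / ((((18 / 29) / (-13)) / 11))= 119653 / 774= 154.59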